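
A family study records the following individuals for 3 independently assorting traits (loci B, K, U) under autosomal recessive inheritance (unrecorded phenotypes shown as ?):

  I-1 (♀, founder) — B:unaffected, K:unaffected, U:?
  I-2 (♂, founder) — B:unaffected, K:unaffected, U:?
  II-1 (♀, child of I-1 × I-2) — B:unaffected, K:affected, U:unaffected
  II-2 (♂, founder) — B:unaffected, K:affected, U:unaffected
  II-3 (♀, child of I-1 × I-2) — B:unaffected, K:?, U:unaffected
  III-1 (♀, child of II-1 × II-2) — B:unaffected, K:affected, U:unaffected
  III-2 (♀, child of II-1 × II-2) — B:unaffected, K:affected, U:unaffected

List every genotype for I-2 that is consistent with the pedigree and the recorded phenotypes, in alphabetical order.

I-2 ∈ {BB Kk UU, BB Kk Uu, BB Kk uu, Bb Kk UU, Bb Kk Uu, Bb Kk uu}

B/I-1 un ·: BB|Bb
B/I-2 un ·: BB|Bb
B/II-1 un I-1×I-2: BB|Bb
B/II-2 un ·: BB|Bb
B/II-3 un I-1×I-2: BB|Bb
B/III-1 un II-1×II-2: BB|Bb
B/III-2 un II-1×II-2: BB|Bb
⇒ B over [I-1,I-2,II-1,II-2,II-3,III-1,III-2]: 83 consistent
K/I-1 un ·: Kk
K/I-2 un ·: Kk
K/II-1 aff I-1×I-2: kk
K/II-2 aff ·: kk
K/II-3 ? I-1×I-2: KK|Kk|kk
K/III-1 aff II-1×II-2: kk
K/III-2 aff II-1×II-2: kk
⇒ K over [I-1,I-2,II-1,II-2,II-3,III-1,III-2]: 3 consistent
U/I-1 ? ·: UU|Uu|uu
U/I-2 ? ·: UU|Uu|uu
U/II-1 un I-1×I-2: UU|Uu
U/II-2 un ·: UU|Uu
U/II-3 un I-1×I-2: UU|Uu
U/III-1 un II-1×II-2: UU|Uu
U/III-2 un II-1×II-2: UU|Uu
⇒ U over [I-1,I-2,II-1,II-2,II-3,III-1,III-2]: 115 consistent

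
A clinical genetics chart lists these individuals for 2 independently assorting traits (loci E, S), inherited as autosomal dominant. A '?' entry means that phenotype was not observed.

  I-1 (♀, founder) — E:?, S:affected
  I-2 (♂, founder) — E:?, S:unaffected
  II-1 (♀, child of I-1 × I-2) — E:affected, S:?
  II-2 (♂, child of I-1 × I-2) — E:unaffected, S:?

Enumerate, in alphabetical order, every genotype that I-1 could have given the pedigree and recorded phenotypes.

E/I-1 ? ·: ee|Ee
E/I-2 ? ·: ee|Ee
E/II-1 aff I-1×I-2: Ee|EE
E/II-2 un I-1×I-2: ee
⇒ E over [I-1,I-2,II-1,II-2]: 4 consistent
S/I-1 aff ·: Ss|SS
S/I-2 un ·: ss
S/II-1 ? I-1×I-2: ss|Ss
S/II-2 ? I-1×I-2: ss|Ss
⇒ S over [I-1,I-2,II-1,II-2]: 5 consistent

I-1 ∈ {Ee SS, Ee Ss, ee SS, ee Ss}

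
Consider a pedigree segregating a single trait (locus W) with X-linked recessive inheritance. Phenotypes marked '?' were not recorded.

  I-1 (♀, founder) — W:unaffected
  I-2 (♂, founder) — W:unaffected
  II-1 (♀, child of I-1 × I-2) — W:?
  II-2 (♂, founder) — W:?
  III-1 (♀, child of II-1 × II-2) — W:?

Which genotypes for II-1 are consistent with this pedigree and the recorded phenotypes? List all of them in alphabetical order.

W/I-1 un ·: X^WX^W|X^WX^w
W/I-2 un ·: X^WY
W/II-1 ? I-1×I-2: X^WX^W|X^WX^w
W/II-2 ? ·: X^WY|X^wY
W/III-1 ? II-1×II-2: X^WX^W|X^WX^w|X^wX^w
⇒ W over [I-1,I-2,II-1,II-2,III-1]: 8 consistent

II-1 ∈ {X^WX^W, X^WX^w}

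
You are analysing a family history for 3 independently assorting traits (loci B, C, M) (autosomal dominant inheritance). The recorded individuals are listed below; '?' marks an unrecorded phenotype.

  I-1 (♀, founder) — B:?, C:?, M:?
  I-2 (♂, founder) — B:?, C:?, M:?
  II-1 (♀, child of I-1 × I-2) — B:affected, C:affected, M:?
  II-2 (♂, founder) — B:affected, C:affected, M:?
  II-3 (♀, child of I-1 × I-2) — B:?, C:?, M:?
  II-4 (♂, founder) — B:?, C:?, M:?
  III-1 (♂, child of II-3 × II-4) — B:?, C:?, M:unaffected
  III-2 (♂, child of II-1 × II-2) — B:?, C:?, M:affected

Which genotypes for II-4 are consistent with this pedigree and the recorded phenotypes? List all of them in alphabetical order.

B/I-1 ? ·: bb|Bb|BB
B/I-2 ? ·: bb|Bb|BB
B/II-1 aff I-1×I-2: Bb|BB
B/II-2 aff ·: Bb|BB
B/II-3 ? I-1×I-2: bb|Bb|BB
B/II-4 ? ·: bb|Bb|BB
B/III-1 ? II-3×II-4: bb|Bb|BB
B/III-2 ? II-1×II-2: bb|Bb|BB
⇒ B over [I-1,I-2,II-1,II-2,II-3,II-4,III-1,III-2]: 488 consistent
C/I-1 ? ·: cc|Cc|CC
C/I-2 ? ·: cc|Cc|CC
C/II-1 aff I-1×I-2: Cc|CC
C/II-2 aff ·: Cc|CC
C/II-3 ? I-1×I-2: cc|Cc|CC
C/II-4 ? ·: cc|Cc|CC
C/III-1 ? II-3×II-4: cc|Cc|CC
C/III-2 ? II-1×II-2: cc|Cc|CC
⇒ C over [I-1,I-2,II-1,II-2,II-3,II-4,III-1,III-2]: 488 consistent
M/I-1 ? ·: mm|Mm|MM
M/I-2 ? ·: mm|Mm|MM
M/II-1 ? I-1×I-2: mm|Mm|MM
M/II-2 ? ·: mm|Mm|MM
M/II-3 ? I-1×I-2: mm|Mm
M/II-4 ? ·: mm|Mm
M/III-1 un II-3×II-4: mm
M/III-2 aff II-1×II-2: Mm|MM
⇒ M over [I-1,I-2,II-1,II-2,II-3,II-4,III-1,III-2]: 160 consistent

II-4 ∈ {BB CC Mm, BB CC mm, BB Cc Mm, BB Cc mm, BB cc Mm, BB cc mm, Bb CC Mm, Bb CC mm, Bb Cc Mm, Bb Cc mm, Bb cc Mm, Bb cc mm, bb CC Mm, bb CC mm, bb Cc Mm, bb Cc mm, bb cc Mm, bb cc mm}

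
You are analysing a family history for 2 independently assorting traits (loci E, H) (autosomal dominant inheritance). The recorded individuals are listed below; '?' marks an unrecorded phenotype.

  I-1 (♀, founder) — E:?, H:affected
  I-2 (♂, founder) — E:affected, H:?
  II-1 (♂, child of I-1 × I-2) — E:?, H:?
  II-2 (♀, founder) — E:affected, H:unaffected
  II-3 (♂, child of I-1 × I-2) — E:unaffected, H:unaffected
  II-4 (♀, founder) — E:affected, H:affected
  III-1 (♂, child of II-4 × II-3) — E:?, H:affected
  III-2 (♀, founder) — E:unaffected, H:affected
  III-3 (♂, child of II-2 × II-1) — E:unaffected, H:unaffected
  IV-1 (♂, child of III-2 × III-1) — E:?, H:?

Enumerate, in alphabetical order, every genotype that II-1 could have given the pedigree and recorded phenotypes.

II-1 ∈ {Ee Hh, Ee hh, ee Hh, ee hh}

E/I-1 ? ·: ee|Ee
E/I-2 aff ·: Ee
E/II-1 ? I-1×I-2: ee|Ee
E/II-2 aff ·: Ee
E/II-3 un I-1×I-2: ee
E/II-4 aff ·: Ee|EE
E/III-1 ? II-4×II-3: ee|Ee
E/III-2 un ·: ee
E/III-3 un II-2×II-1: ee
E/IV-1 ? III-2×III-1: ee|Ee
⇒ E over [I-1,I-2,II-1,II-2,II-3,II-4,III-1,III-2,III-3,IV-1]: 20 consistent
H/I-1 aff ·: Hh
H/I-2 ? ·: hh|Hh
H/II-1 ? I-1×I-2: hh|Hh
H/II-2 un ·: hh
H/II-3 un I-1×I-2: hh
H/II-4 aff ·: Hh|HH
H/III-1 aff II-4×II-3: Hh
H/III-2 aff ·: Hh|HH
H/III-3 un II-2×II-1: hh
H/IV-1 ? III-2×III-1: hh|Hh|HH
⇒ H over [I-1,I-2,II-1,II-2,II-3,II-4,III-1,III-2,III-3,IV-1]: 40 consistent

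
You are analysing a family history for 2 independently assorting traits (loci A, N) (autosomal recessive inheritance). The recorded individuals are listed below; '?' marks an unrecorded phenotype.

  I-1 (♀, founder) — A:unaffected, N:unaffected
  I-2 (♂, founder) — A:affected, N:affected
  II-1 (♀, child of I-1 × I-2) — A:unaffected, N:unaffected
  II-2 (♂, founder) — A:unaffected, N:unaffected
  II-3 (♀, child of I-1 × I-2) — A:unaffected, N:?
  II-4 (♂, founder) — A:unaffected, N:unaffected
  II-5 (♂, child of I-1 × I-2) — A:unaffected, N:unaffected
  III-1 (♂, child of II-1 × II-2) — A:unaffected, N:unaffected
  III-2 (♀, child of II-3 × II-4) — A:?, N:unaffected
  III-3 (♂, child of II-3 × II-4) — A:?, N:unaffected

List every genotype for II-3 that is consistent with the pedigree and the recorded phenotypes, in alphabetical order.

A/I-1 un ·: AA|Aa
A/I-2 aff ·: aa
A/II-1 un I-1×I-2: Aa
A/II-2 un ·: AA|Aa
A/II-3 un I-1×I-2: Aa
A/II-4 un ·: AA|Aa
A/II-5 un I-1×I-2: Aa
A/III-1 un II-1×II-2: AA|Aa
A/III-2 ? II-3×II-4: AA|Aa|aa
A/III-3 ? II-3×II-4: AA|Aa|aa
⇒ A over [I-1,I-2,II-1,II-2,II-3,II-4,II-5,III-1,III-2,III-3]: 104 consistent
N/I-1 un ·: NN|Nn
N/I-2 aff ·: nn
N/II-1 un I-1×I-2: Nn
N/II-2 un ·: NN|Nn
N/II-3 ? I-1×I-2: Nn|nn
N/II-4 un ·: NN|Nn
N/II-5 un I-1×I-2: Nn
N/III-1 un II-1×II-2: NN|Nn
N/III-2 un II-3×II-4: NN|Nn
N/III-3 un II-3×II-4: NN|Nn
⇒ N over [I-1,I-2,II-1,II-2,II-3,II-4,II-5,III-1,III-2,III-3]: 72 consistent

II-3 ∈ {Aa Nn, Aa nn}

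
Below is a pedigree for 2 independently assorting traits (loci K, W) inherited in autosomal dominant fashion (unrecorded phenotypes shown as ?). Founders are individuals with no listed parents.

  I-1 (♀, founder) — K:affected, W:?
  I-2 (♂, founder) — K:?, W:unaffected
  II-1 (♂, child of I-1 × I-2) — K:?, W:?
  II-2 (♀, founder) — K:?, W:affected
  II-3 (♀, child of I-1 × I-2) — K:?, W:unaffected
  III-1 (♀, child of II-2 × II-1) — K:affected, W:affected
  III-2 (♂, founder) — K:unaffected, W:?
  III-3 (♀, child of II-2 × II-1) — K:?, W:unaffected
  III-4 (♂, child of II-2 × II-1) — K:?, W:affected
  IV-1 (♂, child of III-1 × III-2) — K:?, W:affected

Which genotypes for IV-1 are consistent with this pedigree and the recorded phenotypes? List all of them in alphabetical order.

IV-1 ∈ {Kk WW, Kk Ww, kk WW, kk Ww}

K/I-1 aff ·: Kk|KK
K/I-2 ? ·: kk|Kk|KK
K/II-1 ? I-1×I-2: kk|Kk|KK
K/II-2 ? ·: kk|Kk|KK
K/II-3 ? I-1×I-2: kk|Kk|KK
K/III-1 aff II-2×II-1: Kk|KK
K/III-2 un ·: kk
K/III-3 ? II-2×II-1: kk|Kk|KK
K/III-4 ? II-2×II-1: kk|Kk|KK
K/IV-1 ? III-1×III-2: kk|Kk
⇒ K over [I-1,I-2,II-1,II-2,II-3,III-1,III-2,III-3,III-4,IV-1]: 640 consistent
W/I-1 ? ·: ww|Ww
W/I-2 un ·: ww
W/II-1 ? I-1×I-2: ww|Ww
W/II-2 aff ·: Ww
W/II-3 un I-1×I-2: ww
W/III-1 aff II-2×II-1: Ww|WW
W/III-2 ? ·: ww|Ww|WW
W/III-3 un II-2×II-1: ww
W/III-4 aff II-2×II-1: Ww|WW
W/IV-1 aff III-1×III-2: Ww|WW
⇒ W over [I-1,I-2,II-1,II-2,II-3,III-1,III-2,III-3,III-4,IV-1]: 28 consistent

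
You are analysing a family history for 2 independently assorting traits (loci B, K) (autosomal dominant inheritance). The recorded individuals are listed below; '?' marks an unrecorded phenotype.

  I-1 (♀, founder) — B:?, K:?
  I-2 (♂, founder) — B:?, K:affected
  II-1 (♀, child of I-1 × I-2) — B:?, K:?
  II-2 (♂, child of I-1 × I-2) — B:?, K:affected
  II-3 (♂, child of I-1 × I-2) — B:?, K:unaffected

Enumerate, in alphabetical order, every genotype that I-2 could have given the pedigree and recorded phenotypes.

B/I-1 ? ·: bb|Bb|BB
B/I-2 ? ·: bb|Bb|BB
B/II-1 ? I-1×I-2: bb|Bb|BB
B/II-2 ? I-1×I-2: bb|Bb|BB
B/II-3 ? I-1×I-2: bb|Bb|BB
⇒ B over [I-1,I-2,II-1,II-2,II-3]: 63 consistent
K/I-1 ? ·: kk|Kk
K/I-2 aff ·: Kk
K/II-1 ? I-1×I-2: kk|Kk|KK
K/II-2 aff I-1×I-2: Kk|KK
K/II-3 un I-1×I-2: kk
⇒ K over [I-1,I-2,II-1,II-2,II-3]: 8 consistent

I-2 ∈ {BB Kk, Bb Kk, bb Kk}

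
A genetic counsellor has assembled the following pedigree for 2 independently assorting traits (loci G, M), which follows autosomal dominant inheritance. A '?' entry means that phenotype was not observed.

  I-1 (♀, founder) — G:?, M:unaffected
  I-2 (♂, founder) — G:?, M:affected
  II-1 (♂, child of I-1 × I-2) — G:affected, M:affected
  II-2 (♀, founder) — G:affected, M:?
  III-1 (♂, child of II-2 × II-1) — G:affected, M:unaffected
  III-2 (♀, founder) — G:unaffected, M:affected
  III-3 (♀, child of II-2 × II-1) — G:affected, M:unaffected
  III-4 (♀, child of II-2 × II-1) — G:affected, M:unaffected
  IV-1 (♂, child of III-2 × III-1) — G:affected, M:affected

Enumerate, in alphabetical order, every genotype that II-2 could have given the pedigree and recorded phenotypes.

II-2 ∈ {GG Mm, GG mm, Gg Mm, Gg mm}

G/I-1 ? ·: gg|Gg|GG
G/I-2 ? ·: gg|Gg|GG
G/II-1 aff I-1×I-2: Gg|GG
G/II-2 aff ·: Gg|GG
G/III-1 aff II-2×II-1: Gg|GG
G/III-2 un ·: gg
G/III-3 aff II-2×II-1: Gg|GG
G/III-4 aff II-2×II-1: Gg|GG
G/IV-1 aff III-2×III-1: Gg
⇒ G over [I-1,I-2,II-1,II-2,III-1,III-2,III-3,III-4,IV-1]: 148 consistent
M/I-1 un ·: mm
M/I-2 aff ·: Mm|MM
M/II-1 aff I-1×I-2: Mm
M/II-2 ? ·: mm|Mm
M/III-1 un II-2×II-1: mm
M/III-2 aff ·: Mm|MM
M/III-3 un II-2×II-1: mm
M/III-4 un II-2×II-1: mm
M/IV-1 aff III-2×III-1: Mm
⇒ M over [I-1,I-2,II-1,II-2,III-1,III-2,III-3,III-4,IV-1]: 8 consistent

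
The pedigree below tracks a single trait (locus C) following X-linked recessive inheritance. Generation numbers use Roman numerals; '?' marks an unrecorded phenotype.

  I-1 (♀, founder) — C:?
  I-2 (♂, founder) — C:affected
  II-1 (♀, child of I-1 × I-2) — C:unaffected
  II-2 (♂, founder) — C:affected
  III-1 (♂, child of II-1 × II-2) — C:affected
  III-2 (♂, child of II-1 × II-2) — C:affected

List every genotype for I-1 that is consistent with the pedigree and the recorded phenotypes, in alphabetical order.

I-1 ∈ {X^CX^C, X^CX^c}

C/I-1 ? ·: X^CX^C|X^CX^c
C/I-2 aff ·: X^cY
C/II-1 un I-1×I-2: X^CX^c
C/II-2 aff ·: X^cY
C/III-1 aff II-1×II-2: X^cY
C/III-2 aff II-1×II-2: X^cY
⇒ C over [I-1,I-2,II-1,II-2,III-1,III-2]: 2 consistent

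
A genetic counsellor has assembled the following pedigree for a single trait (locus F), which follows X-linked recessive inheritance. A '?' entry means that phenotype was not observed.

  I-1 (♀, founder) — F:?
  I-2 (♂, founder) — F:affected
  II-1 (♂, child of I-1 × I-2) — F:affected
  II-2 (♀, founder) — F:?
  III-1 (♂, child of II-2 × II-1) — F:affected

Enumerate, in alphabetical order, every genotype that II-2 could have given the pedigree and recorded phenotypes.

F/I-1 ? ·: X^FX^f|X^fX^f
F/I-2 aff ·: X^fY
F/II-1 aff I-1×I-2: X^fY
F/II-2 ? ·: X^FX^f|X^fX^f
F/III-1 aff II-2×II-1: X^fY
⇒ F over [I-1,I-2,II-1,II-2,III-1]: 4 consistent

II-2 ∈ {X^FX^f, X^fX^f}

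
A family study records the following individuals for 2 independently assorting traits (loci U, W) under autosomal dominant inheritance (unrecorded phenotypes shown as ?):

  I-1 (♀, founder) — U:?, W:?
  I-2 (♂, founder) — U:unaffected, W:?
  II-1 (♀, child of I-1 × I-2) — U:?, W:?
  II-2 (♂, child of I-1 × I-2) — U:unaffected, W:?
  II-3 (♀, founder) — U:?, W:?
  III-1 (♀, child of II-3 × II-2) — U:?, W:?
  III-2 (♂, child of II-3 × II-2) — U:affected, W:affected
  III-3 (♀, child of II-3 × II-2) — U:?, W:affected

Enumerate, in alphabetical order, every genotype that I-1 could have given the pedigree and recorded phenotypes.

I-1 ∈ {Uu WW, Uu Ww, Uu ww, uu WW, uu Ww, uu ww}

U/I-1 ? ·: uu|Uu
U/I-2 un ·: uu
U/II-1 ? I-1×I-2: uu|Uu
U/II-2 un I-1×I-2: uu
U/II-3 ? ·: Uu|UU
U/III-1 ? II-3×II-2: uu|Uu
U/III-2 aff II-3×II-2: Uu
U/III-3 ? II-3×II-2: uu|Uu
⇒ U over [I-1,I-2,II-1,II-2,II-3,III-1,III-2,III-3]: 15 consistent
W/I-1 ? ·: ww|Ww|WW
W/I-2 ? ·: ww|Ww|WW
W/II-1 ? I-1×I-2: ww|Ww|WW
W/II-2 ? I-1×I-2: ww|Ww|WW
W/II-3 ? ·: ww|Ww|WW
W/III-1 ? II-3×II-2: ww|Ww|WW
W/III-2 aff II-3×II-2: Ww|WW
W/III-3 aff II-3×II-2: Ww|WW
⇒ W over [I-1,I-2,II-1,II-2,II-3,III-1,III-2,III-3]: 390 consistent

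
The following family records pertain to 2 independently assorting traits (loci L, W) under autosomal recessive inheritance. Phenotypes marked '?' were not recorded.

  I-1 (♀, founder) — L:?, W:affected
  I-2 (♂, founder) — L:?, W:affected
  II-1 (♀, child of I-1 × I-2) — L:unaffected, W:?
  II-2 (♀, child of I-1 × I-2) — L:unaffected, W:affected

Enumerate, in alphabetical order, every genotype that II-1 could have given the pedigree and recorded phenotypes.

L/I-1 ? ·: LL|Ll|ll
L/I-2 ? ·: LL|Ll|ll
L/II-1 un I-1×I-2: LL|Ll
L/II-2 un I-1×I-2: LL|Ll
⇒ L over [I-1,I-2,II-1,II-2]: 17 consistent
W/I-1 aff ·: ww
W/I-2 aff ·: ww
W/II-1 ? I-1×I-2: ww
W/II-2 aff I-1×I-2: ww
⇒ W over [I-1,I-2,II-1,II-2]: 1 consistent

II-1 ∈ {LL ww, Ll ww}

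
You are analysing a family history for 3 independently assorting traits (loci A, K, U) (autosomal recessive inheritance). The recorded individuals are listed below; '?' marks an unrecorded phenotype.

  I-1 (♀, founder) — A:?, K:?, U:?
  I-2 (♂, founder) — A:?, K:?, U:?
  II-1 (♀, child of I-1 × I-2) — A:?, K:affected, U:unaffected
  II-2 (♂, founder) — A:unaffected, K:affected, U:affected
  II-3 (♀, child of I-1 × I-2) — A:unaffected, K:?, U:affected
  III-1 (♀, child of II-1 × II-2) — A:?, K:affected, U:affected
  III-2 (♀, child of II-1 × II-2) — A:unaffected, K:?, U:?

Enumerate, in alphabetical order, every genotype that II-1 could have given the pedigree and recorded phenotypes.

II-1 ∈ {AA kk Uu, Aa kk Uu, aa kk Uu}

A/I-1 ? ·: AA|Aa|aa
A/I-2 ? ·: AA|Aa|aa
A/II-1 ? I-1×I-2: AA|Aa|aa
A/II-2 un ·: AA|Aa
A/II-3 un I-1×I-2: AA|Aa
A/III-1 ? II-1×II-2: AA|Aa|aa
A/III-2 un II-1×II-2: AA|Aa
⇒ A over [I-1,I-2,II-1,II-2,II-3,III-1,III-2]: 147 consistent
K/I-1 ? ·: Kk|kk
K/I-2 ? ·: Kk|kk
K/II-1 aff I-1×I-2: kk
K/II-2 aff ·: kk
K/II-3 ? I-1×I-2: KK|Kk|kk
K/III-1 aff II-1×II-2: kk
K/III-2 ? II-1×II-2: kk
⇒ K over [I-1,I-2,II-1,II-2,II-3,III-1,III-2]: 8 consistent
U/I-1 ? ·: Uu|uu
U/I-2 ? ·: Uu|uu
U/II-1 un I-1×I-2: Uu
U/II-2 aff ·: uu
U/II-3 aff I-1×I-2: uu
U/III-1 aff II-1×II-2: uu
U/III-2 ? II-1×II-2: Uu|uu
⇒ U over [I-1,I-2,II-1,II-2,II-3,III-1,III-2]: 6 consistent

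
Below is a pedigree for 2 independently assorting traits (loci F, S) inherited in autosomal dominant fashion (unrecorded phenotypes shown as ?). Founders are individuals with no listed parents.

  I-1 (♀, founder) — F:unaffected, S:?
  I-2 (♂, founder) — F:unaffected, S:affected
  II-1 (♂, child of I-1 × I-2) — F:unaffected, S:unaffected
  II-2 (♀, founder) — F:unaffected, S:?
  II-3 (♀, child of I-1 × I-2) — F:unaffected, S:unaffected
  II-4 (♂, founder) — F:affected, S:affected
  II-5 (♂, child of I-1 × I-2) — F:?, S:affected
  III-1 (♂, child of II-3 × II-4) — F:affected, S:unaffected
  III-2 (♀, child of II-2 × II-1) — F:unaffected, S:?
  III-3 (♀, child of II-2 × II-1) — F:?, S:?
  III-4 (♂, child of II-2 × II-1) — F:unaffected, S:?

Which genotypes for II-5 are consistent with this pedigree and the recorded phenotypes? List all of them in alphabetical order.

F/I-1 un ·: ff
F/I-2 un ·: ff
F/II-1 un I-1×I-2: ff
F/II-2 un ·: ff
F/II-3 un I-1×I-2: ff
F/II-4 aff ·: Ff|FF
F/II-5 ? I-1×I-2: ff
F/III-1 aff II-3×II-4: Ff
F/III-2 un II-2×II-1: ff
F/III-3 ? II-2×II-1: ff
F/III-4 un II-2×II-1: ff
⇒ F over [I-1,I-2,II-1,II-2,II-3,II-4,II-5,III-1,III-2,III-3,III-4]: 2 consistent
S/I-1 ? ·: ss|Ss
S/I-2 aff ·: Ss
S/II-1 un I-1×I-2: ss
S/II-2 ? ·: ss|Ss|SS
S/II-3 un I-1×I-2: ss
S/II-4 aff ·: Ss
S/II-5 aff I-1×I-2: Ss|SS
S/III-1 un II-3×II-4: ss
S/III-2 ? II-2×II-1: ss|Ss
S/III-3 ? II-2×II-1: ss|Ss
S/III-4 ? II-2×II-1: ss|Ss
⇒ S over [I-1,I-2,II-1,II-2,II-3,II-4,II-5,III-1,III-2,III-3,III-4]: 30 consistent

II-5 ∈ {ff SS, ff Ss}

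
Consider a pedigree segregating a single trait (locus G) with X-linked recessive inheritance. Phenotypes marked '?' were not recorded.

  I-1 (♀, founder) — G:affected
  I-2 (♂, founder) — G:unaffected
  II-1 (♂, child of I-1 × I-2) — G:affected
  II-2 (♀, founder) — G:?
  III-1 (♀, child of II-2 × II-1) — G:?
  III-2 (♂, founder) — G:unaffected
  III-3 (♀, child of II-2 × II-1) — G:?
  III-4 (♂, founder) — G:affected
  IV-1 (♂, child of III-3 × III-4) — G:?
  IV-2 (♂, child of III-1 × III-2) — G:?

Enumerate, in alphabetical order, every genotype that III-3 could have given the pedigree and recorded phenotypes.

III-3 ∈ {X^GX^g, X^gX^g}

G/I-1 aff ·: X^gX^g
G/I-2 un ·: X^GY
G/II-1 aff I-1×I-2: X^gY
G/II-2 ? ·: X^GX^G|X^GX^g|X^gX^g
G/III-1 ? II-2×II-1: X^GX^g|X^gX^g
G/III-2 un ·: X^GY
G/III-3 ? II-2×II-1: X^GX^g|X^gX^g
G/III-4 aff ·: X^gY
G/IV-1 ? III-3×III-4: X^GY|X^gY
G/IV-2 ? III-1×III-2: X^GY|X^gY
⇒ G over [I-1,I-2,II-1,II-2,III-1,III-2,III-3,III-4,IV-1,IV-2]: 14 consistent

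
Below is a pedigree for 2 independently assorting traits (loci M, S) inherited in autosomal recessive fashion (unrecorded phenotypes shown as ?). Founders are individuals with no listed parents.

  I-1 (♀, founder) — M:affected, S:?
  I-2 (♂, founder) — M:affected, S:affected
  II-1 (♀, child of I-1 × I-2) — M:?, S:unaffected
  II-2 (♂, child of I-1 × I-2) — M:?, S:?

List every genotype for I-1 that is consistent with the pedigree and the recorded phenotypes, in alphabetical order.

M/I-1 aff ·: mm
M/I-2 aff ·: mm
M/II-1 ? I-1×I-2: mm
M/II-2 ? I-1×I-2: mm
⇒ M over [I-1,I-2,II-1,II-2]: 1 consistent
S/I-1 ? ·: SS|Ss
S/I-2 aff ·: ss
S/II-1 un I-1×I-2: Ss
S/II-2 ? I-1×I-2: Ss|ss
⇒ S over [I-1,I-2,II-1,II-2]: 3 consistent

I-1 ∈ {mm SS, mm Ss}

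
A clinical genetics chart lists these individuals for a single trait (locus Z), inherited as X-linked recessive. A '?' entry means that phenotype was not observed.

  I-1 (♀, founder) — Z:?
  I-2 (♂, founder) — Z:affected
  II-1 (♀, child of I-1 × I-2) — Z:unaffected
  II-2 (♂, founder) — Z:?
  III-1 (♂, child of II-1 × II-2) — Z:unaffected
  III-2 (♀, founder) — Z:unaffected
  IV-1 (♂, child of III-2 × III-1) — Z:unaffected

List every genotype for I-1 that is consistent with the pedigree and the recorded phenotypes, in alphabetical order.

I-1 ∈ {X^ZX^Z, X^ZX^z}

Z/I-1 ? ·: X^ZX^Z|X^ZX^z
Z/I-2 aff ·: X^zY
Z/II-1 un I-1×I-2: X^ZX^z
Z/II-2 ? ·: X^ZY|X^zY
Z/III-1 un II-1×II-2: X^ZY
Z/III-2 un ·: X^ZX^Z|X^ZX^z
Z/IV-1 un III-2×III-1: X^ZY
⇒ Z over [I-1,I-2,II-1,II-2,III-1,III-2,IV-1]: 8 consistent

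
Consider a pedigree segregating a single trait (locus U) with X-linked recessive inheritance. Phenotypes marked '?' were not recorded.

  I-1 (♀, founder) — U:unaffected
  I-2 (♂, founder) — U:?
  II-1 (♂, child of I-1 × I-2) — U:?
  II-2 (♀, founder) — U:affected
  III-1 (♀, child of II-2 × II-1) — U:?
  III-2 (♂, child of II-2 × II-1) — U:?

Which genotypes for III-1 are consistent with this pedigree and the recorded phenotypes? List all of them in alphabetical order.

III-1 ∈ {X^UX^u, X^uX^u}

U/I-1 un ·: X^UX^U|X^UX^u
U/I-2 ? ·: X^UY|X^uY
U/II-1 ? I-1×I-2: X^UY|X^uY
U/II-2 aff ·: X^uX^u
U/III-1 ? II-2×II-1: X^UX^u|X^uX^u
U/III-2 ? II-2×II-1: X^uY
⇒ U over [I-1,I-2,II-1,II-2,III-1,III-2]: 6 consistent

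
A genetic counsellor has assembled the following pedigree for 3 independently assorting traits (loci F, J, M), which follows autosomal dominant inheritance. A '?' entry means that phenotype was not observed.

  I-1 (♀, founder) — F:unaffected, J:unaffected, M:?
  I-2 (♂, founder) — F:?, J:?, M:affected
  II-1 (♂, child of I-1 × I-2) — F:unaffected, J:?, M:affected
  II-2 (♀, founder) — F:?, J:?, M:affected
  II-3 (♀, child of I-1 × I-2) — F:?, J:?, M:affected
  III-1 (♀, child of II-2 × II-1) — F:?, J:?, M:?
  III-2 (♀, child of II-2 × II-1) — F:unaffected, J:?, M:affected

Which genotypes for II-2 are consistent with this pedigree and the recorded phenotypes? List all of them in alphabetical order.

II-2 ∈ {Ff JJ MM, Ff JJ Mm, Ff Jj MM, Ff Jj Mm, Ff jj MM, Ff jj Mm, ff JJ MM, ff JJ Mm, ff Jj MM, ff Jj Mm, ff jj MM, ff jj Mm}

F/I-1 un ·: ff
F/I-2 ? ·: ff|Ff
F/II-1 un I-1×I-2: ff
F/II-2 ? ·: ff|Ff
F/II-3 ? I-1×I-2: ff|Ff
F/III-1 ? II-2×II-1: ff|Ff
F/III-2 un II-2×II-1: ff
⇒ F over [I-1,I-2,II-1,II-2,II-3,III-1,III-2]: 9 consistent
J/I-1 un ·: jj
J/I-2 ? ·: jj|Jj|JJ
J/II-1 ? I-1×I-2: jj|Jj
J/II-2 ? ·: jj|Jj|JJ
J/II-3 ? I-1×I-2: jj|Jj
J/III-1 ? II-2×II-1: jj|Jj|JJ
J/III-2 ? II-2×II-1: jj|Jj|JJ
⇒ J over [I-1,I-2,II-1,II-2,II-3,III-1,III-2]: 69 consistent
M/I-1 ? ·: mm|Mm|MM
M/I-2 aff ·: Mm|MM
M/II-1 aff I-1×I-2: Mm|MM
M/II-2 aff ·: Mm|MM
M/II-3 aff I-1×I-2: Mm|MM
M/III-1 ? II-2×II-1: mm|Mm|MM
M/III-2 aff II-2×II-1: Mm|MM
⇒ M over [I-1,I-2,II-1,II-2,II-3,III-1,III-2]: 115 consistent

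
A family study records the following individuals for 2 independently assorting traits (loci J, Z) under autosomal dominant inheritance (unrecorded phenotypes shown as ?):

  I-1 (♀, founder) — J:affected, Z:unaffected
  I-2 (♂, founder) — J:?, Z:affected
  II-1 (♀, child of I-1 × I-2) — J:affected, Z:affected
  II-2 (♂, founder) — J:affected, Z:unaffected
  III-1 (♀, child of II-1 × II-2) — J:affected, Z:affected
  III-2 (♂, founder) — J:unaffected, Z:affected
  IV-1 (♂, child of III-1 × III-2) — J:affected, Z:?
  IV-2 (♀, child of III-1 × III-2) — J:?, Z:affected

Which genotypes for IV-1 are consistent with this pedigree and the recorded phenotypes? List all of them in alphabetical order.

J/I-1 aff ·: Jj|JJ
J/I-2 ? ·: jj|Jj|JJ
J/II-1 aff I-1×I-2: Jj|JJ
J/II-2 aff ·: Jj|JJ
J/III-1 aff II-1×II-2: Jj|JJ
J/III-2 un ·: jj
J/IV-1 aff III-1×III-2: Jj
J/IV-2 ? III-1×III-2: jj|Jj
⇒ J over [I-1,I-2,II-1,II-2,III-1,III-2,IV-1,IV-2]: 46 consistent
Z/I-1 un ·: zz
Z/I-2 aff ·: Zz|ZZ
Z/II-1 aff I-1×I-2: Zz
Z/II-2 un ·: zz
Z/III-1 aff II-1×II-2: Zz
Z/III-2 aff ·: Zz|ZZ
Z/IV-1 ? III-1×III-2: zz|Zz|ZZ
Z/IV-2 aff III-1×III-2: Zz|ZZ
⇒ Z over [I-1,I-2,II-1,II-2,III-1,III-2,IV-1,IV-2]: 20 consistent

IV-1 ∈ {Jj ZZ, Jj Zz, Jj zz}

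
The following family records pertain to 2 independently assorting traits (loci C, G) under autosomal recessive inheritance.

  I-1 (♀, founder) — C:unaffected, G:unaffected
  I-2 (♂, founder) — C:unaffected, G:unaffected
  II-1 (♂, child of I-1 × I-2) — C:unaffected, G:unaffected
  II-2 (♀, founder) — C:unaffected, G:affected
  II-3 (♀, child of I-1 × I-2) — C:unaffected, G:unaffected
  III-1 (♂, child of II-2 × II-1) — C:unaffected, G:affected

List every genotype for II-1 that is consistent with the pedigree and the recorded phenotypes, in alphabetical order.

II-1 ∈ {CC Gg, Cc Gg}

C/I-1 un ·: CC|Cc
C/I-2 un ·: CC|Cc
C/II-1 un I-1×I-2: CC|Cc
C/II-2 un ·: CC|Cc
C/II-3 un I-1×I-2: CC|Cc
C/III-1 un II-2×II-1: CC|Cc
⇒ C over [I-1,I-2,II-1,II-2,II-3,III-1]: 45 consistent
G/I-1 un ·: GG|Gg
G/I-2 un ·: GG|Gg
G/II-1 un I-1×I-2: Gg
G/II-2 aff ·: gg
G/II-3 un I-1×I-2: GG|Gg
G/III-1 aff II-2×II-1: gg
⇒ G over [I-1,I-2,II-1,II-2,II-3,III-1]: 6 consistent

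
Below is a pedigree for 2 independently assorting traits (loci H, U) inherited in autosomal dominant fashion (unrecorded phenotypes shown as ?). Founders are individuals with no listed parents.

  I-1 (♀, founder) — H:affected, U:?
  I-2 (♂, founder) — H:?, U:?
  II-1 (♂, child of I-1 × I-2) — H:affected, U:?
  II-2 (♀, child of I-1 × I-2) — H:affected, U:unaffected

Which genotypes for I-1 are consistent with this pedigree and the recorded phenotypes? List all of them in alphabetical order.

I-1 ∈ {HH Uu, HH uu, Hh Uu, Hh uu}

H/I-1 aff ·: Hh|HH
H/I-2 ? ·: hh|Hh|HH
H/II-1 aff I-1×I-2: Hh|HH
H/II-2 aff I-1×I-2: Hh|HH
⇒ H over [I-1,I-2,II-1,II-2]: 15 consistent
U/I-1 ? ·: uu|Uu
U/I-2 ? ·: uu|Uu
U/II-1 ? I-1×I-2: uu|Uu|UU
U/II-2 un I-1×I-2: uu
⇒ U over [I-1,I-2,II-1,II-2]: 8 consistent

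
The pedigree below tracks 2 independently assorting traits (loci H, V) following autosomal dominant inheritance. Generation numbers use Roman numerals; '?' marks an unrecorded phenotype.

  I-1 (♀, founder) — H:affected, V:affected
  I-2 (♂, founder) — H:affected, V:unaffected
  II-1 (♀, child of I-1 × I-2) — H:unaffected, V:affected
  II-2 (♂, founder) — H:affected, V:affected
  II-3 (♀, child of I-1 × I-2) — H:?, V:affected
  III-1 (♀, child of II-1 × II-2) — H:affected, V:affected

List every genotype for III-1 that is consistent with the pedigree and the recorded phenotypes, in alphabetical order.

H/I-1 aff ·: Hh
H/I-2 aff ·: Hh
H/II-1 un I-1×I-2: hh
H/II-2 aff ·: Hh|HH
H/II-3 ? I-1×I-2: hh|Hh|HH
H/III-1 aff II-1×II-2: Hh
⇒ H over [I-1,I-2,II-1,II-2,II-3,III-1]: 6 consistent
V/I-1 aff ·: Vv|VV
V/I-2 un ·: vv
V/II-1 aff I-1×I-2: Vv
V/II-2 aff ·: Vv|VV
V/II-3 aff I-1×I-2: Vv
V/III-1 aff II-1×II-2: Vv|VV
⇒ V over [I-1,I-2,II-1,II-2,II-3,III-1]: 8 consistent

III-1 ∈ {Hh VV, Hh Vv}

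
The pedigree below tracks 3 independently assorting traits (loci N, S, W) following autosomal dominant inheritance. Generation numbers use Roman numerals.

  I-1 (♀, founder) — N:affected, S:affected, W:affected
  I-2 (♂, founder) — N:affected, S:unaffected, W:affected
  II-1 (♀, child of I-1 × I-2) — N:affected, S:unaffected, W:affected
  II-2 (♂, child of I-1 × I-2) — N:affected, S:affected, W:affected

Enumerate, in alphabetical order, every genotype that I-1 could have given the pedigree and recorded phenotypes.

N/I-1 aff ·: Nn|NN
N/I-2 aff ·: Nn|NN
N/II-1 aff I-1×I-2: Nn|NN
N/II-2 aff I-1×I-2: Nn|NN
⇒ N over [I-1,I-2,II-1,II-2]: 13 consistent
S/I-1 aff ·: Ss
S/I-2 un ·: ss
S/II-1 un I-1×I-2: ss
S/II-2 aff I-1×I-2: Ss
⇒ S over [I-1,I-2,II-1,II-2]: 1 consistent
W/I-1 aff ·: Ww|WW
W/I-2 aff ·: Ww|WW
W/II-1 aff I-1×I-2: Ww|WW
W/II-2 aff I-1×I-2: Ww|WW
⇒ W over [I-1,I-2,II-1,II-2]: 13 consistent

I-1 ∈ {NN Ss WW, NN Ss Ww, Nn Ss WW, Nn Ss Ww}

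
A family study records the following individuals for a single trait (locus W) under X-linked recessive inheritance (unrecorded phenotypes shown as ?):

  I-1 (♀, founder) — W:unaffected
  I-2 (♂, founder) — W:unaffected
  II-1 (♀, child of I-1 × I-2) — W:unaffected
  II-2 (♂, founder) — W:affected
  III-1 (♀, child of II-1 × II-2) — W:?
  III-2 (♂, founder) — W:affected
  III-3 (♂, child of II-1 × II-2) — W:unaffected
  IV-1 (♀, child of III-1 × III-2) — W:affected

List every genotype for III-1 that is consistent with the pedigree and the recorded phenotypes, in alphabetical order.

W/I-1 un ·: X^WX^W|X^WX^w
W/I-2 un ·: X^WY
W/II-1 un I-1×I-2: X^WX^W|X^WX^w
W/II-2 aff ·: X^wY
W/III-1 ? II-1×II-2: X^WX^w|X^wX^w
W/III-2 aff ·: X^wY
W/III-3 un II-1×II-2: X^WY
W/IV-1 aff III-1×III-2: X^wX^w
⇒ W over [I-1,I-2,II-1,II-2,III-1,III-2,III-3,IV-1]: 4 consistent

III-1 ∈ {X^WX^w, X^wX^w}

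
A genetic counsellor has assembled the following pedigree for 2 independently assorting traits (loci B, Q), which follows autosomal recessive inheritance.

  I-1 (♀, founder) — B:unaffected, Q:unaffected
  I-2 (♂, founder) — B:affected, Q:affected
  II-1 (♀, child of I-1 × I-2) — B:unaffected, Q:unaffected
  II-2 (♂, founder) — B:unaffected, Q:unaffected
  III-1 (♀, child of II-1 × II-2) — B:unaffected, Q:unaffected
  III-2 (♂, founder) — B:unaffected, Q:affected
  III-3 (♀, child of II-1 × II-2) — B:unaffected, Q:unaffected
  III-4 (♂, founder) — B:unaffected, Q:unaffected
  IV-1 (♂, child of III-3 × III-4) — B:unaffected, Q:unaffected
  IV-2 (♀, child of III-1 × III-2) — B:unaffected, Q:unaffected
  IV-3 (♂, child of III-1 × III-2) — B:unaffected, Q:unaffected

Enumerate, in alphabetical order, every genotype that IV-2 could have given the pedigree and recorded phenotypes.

IV-2 ∈ {BB Qq, Bb Qq}

B/I-1 un ·: BB|Bb
B/I-2 aff ·: bb
B/II-1 un I-1×I-2: Bb
B/II-2 un ·: BB|Bb
B/III-1 un II-1×II-2: BB|Bb
B/III-2 un ·: BB|Bb
B/III-3 un II-1×II-2: BB|Bb
B/III-4 un ·: BB|Bb
B/IV-1 un III-3×III-4: BB|Bb
B/IV-2 un III-1×III-2: BB|Bb
B/IV-3 un III-1×III-2: BB|Bb
⇒ B over [I-1,I-2,II-1,II-2,III-1,III-2,III-3,III-4,IV-1,IV-2,IV-3]: 364 consistent
Q/I-1 un ·: QQ|Qq
Q/I-2 aff ·: qq
Q/II-1 un I-1×I-2: Qq
Q/II-2 un ·: QQ|Qq
Q/III-1 un II-1×II-2: QQ|Qq
Q/III-2 aff ·: qq
Q/III-3 un II-1×II-2: QQ|Qq
Q/III-4 un ·: QQ|Qq
Q/IV-1 un III-3×III-4: QQ|Qq
Q/IV-2 un III-1×III-2: Qq
Q/IV-3 un III-1×III-2: Qq
⇒ Q over [I-1,I-2,II-1,II-2,III-1,III-2,III-3,III-4,IV-1,IV-2,IV-3]: 56 consistent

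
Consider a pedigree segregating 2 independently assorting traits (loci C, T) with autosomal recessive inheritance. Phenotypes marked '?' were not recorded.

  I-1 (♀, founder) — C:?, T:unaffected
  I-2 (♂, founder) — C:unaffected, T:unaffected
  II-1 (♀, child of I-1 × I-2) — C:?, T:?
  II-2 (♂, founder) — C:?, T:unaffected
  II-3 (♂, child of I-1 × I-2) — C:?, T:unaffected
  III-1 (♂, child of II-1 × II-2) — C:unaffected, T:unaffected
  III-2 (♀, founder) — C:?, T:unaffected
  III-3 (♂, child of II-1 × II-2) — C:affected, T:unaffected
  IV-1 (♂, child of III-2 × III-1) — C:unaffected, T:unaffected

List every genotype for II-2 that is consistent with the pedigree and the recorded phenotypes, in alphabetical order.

C/I-1 ? ·: CC|Cc|cc
C/I-2 un ·: CC|Cc
C/II-1 ? I-1×I-2: Cc|cc
C/II-2 ? ·: Cc|cc
C/II-3 ? I-1×I-2: CC|Cc|cc
C/III-1 un II-1×II-2: CC|Cc
C/III-2 ? ·: CC|Cc|cc
C/III-3 aff II-1×II-2: cc
C/IV-1 un III-2×III-1: CC|Cc
⇒ C over [I-1,I-2,II-1,II-2,II-3,III-1,III-2,III-3,IV-1]: 165 consistent
T/I-1 un ·: TT|Tt
T/I-2 un ·: TT|Tt
T/II-1 ? I-1×I-2: TT|Tt|tt
T/II-2 un ·: TT|Tt
T/II-3 un I-1×I-2: TT|Tt
T/III-1 un II-1×II-2: TT|Tt
T/III-2 un ·: TT|Tt
T/III-3 un II-1×II-2: TT|Tt
T/IV-1 un III-2×III-1: TT|Tt
⇒ T over [I-1,I-2,II-1,II-2,II-3,III-1,III-2,III-3,IV-1]: 303 consistent

II-2 ∈ {Cc TT, Cc Tt, cc TT, cc Tt}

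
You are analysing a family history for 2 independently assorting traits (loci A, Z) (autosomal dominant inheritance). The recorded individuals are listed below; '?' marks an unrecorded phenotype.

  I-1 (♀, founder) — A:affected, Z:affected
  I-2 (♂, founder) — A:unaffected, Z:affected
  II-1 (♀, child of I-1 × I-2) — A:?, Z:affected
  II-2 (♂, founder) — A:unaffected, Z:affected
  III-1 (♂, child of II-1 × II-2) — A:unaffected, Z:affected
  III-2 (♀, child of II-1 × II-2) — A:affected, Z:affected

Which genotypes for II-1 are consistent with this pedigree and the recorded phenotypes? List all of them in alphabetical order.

A/I-1 aff ·: Aa|AA
A/I-2 un ·: aa
A/II-1 ? I-1×I-2: Aa
A/II-2 un ·: aa
A/III-1 un II-1×II-2: aa
A/III-2 aff II-1×II-2: Aa
⇒ A over [I-1,I-2,II-1,II-2,III-1,III-2]: 2 consistent
Z/I-1 aff ·: Zz|ZZ
Z/I-2 aff ·: Zz|ZZ
Z/II-1 aff I-1×I-2: Zz|ZZ
Z/II-2 aff ·: Zz|ZZ
Z/III-1 aff II-1×II-2: Zz|ZZ
Z/III-2 aff II-1×II-2: Zz|ZZ
⇒ Z over [I-1,I-2,II-1,II-2,III-1,III-2]: 44 consistent

II-1 ∈ {Aa ZZ, Aa Zz}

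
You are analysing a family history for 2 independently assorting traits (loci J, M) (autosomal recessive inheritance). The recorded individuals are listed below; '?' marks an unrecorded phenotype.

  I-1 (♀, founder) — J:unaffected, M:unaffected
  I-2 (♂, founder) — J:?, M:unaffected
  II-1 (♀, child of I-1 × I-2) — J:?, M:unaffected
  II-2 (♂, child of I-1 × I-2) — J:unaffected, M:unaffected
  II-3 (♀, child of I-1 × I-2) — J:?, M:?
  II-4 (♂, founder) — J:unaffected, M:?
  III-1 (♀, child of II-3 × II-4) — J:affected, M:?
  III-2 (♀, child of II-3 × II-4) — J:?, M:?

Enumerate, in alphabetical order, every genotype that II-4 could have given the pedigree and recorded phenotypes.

J/I-1 un ·: JJ|Jj
J/I-2 ? ·: JJ|Jj|jj
J/II-1 ? I-1×I-2: JJ|Jj|jj
J/II-2 un I-1×I-2: JJ|Jj
J/II-3 ? I-1×I-2: Jj|jj
J/II-4 un ·: Jj
J/III-1 aff II-3×II-4: jj
J/III-2 ? II-3×II-4: JJ|Jj|jj
⇒ J over [I-1,I-2,II-1,II-2,II-3,II-4,III-1,III-2]: 67 consistent
M/I-1 un ·: MM|Mm
M/I-2 un ·: MM|Mm
M/II-1 un I-1×I-2: MM|Mm
M/II-2 un I-1×I-2: MM|Mm
M/II-3 ? I-1×I-2: MM|Mm|mm
M/II-4 ? ·: MM|Mm|mm
M/III-1 ? II-3×II-4: MM|Mm|mm
M/III-2 ? II-3×II-4: MM|Mm|mm
⇒ M over [I-1,I-2,II-1,II-2,II-3,II-4,III-1,III-2]: 306 consistent

II-4 ∈ {Jj MM, Jj Mm, Jj mm}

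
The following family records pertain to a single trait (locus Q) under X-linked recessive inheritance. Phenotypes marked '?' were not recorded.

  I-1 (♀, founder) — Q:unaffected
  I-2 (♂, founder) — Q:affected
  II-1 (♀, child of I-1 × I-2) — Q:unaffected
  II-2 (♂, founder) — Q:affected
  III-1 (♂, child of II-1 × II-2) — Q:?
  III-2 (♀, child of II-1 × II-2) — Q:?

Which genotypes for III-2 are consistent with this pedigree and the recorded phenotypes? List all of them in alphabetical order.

III-2 ∈ {X^QX^q, X^qX^q}

Q/I-1 un ·: X^QX^Q|X^QX^q
Q/I-2 aff ·: X^qY
Q/II-1 un I-1×I-2: X^QX^q
Q/II-2 aff ·: X^qY
Q/III-1 ? II-1×II-2: X^QY|X^qY
Q/III-2 ? II-1×II-2: X^QX^q|X^qX^q
⇒ Q over [I-1,I-2,II-1,II-2,III-1,III-2]: 8 consistent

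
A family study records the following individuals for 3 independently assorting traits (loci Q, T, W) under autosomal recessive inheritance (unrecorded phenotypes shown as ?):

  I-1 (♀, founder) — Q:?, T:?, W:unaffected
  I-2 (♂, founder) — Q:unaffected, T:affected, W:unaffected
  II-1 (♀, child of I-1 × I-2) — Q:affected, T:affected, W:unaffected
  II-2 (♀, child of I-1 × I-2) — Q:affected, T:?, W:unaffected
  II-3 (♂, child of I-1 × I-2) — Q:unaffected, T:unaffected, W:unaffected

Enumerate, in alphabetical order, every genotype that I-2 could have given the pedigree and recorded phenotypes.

I-2 ∈ {Qq tt WW, Qq tt Ww}

Q/I-1 ? ·: Qq|qq
Q/I-2 un ·: Qq
Q/II-1 aff I-1×I-2: qq
Q/II-2 aff I-1×I-2: qq
Q/II-3 un I-1×I-2: QQ|Qq
⇒ Q over [I-1,I-2,II-1,II-2,II-3]: 3 consistent
T/I-1 ? ·: Tt
T/I-2 aff ·: tt
T/II-1 aff I-1×I-2: tt
T/II-2 ? I-1×I-2: Tt|tt
T/II-3 un I-1×I-2: Tt
⇒ T over [I-1,I-2,II-1,II-2,II-3]: 2 consistent
W/I-1 un ·: WW|Ww
W/I-2 un ·: WW|Ww
W/II-1 un I-1×I-2: WW|Ww
W/II-2 un I-1×I-2: WW|Ww
W/II-3 un I-1×I-2: WW|Ww
⇒ W over [I-1,I-2,II-1,II-2,II-3]: 25 consistent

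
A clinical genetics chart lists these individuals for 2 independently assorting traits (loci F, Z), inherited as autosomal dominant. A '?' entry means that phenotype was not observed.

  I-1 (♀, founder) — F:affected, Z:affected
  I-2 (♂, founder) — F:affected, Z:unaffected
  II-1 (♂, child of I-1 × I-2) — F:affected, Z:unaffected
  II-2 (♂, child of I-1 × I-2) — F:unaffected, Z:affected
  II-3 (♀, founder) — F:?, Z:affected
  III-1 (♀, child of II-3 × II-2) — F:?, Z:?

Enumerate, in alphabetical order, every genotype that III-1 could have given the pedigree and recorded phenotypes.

III-1 ∈ {Ff ZZ, Ff Zz, Ff zz, ff ZZ, ff Zz, ff zz}

F/I-1 aff ·: Ff
F/I-2 aff ·: Ff
F/II-1 aff I-1×I-2: Ff|FF
F/II-2 un I-1×I-2: ff
F/II-3 ? ·: ff|Ff|FF
F/III-1 ? II-3×II-2: ff|Ff
⇒ F over [I-1,I-2,II-1,II-2,II-3,III-1]: 8 consistent
Z/I-1 aff ·: Zz
Z/I-2 un ·: zz
Z/II-1 un I-1×I-2: zz
Z/II-2 aff I-1×I-2: Zz
Z/II-3 aff ·: Zz|ZZ
Z/III-1 ? II-3×II-2: zz|Zz|ZZ
⇒ Z over [I-1,I-2,II-1,II-2,II-3,III-1]: 5 consistent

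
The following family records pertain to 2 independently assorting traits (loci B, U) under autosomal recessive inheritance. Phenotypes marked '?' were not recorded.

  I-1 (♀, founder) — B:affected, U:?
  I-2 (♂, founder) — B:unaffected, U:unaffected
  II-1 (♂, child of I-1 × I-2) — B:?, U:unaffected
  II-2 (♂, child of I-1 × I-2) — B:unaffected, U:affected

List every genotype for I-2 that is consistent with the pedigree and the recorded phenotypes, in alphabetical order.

I-2 ∈ {BB Uu, Bb Uu}

B/I-1 aff ·: bb
B/I-2 un ·: BB|Bb
B/II-1 ? I-1×I-2: Bb|bb
B/II-2 un I-1×I-2: Bb
⇒ B over [I-1,I-2,II-1,II-2]: 3 consistent
U/I-1 ? ·: Uu|uu
U/I-2 un ·: Uu
U/II-1 un I-1×I-2: UU|Uu
U/II-2 aff I-1×I-2: uu
⇒ U over [I-1,I-2,II-1,II-2]: 3 consistent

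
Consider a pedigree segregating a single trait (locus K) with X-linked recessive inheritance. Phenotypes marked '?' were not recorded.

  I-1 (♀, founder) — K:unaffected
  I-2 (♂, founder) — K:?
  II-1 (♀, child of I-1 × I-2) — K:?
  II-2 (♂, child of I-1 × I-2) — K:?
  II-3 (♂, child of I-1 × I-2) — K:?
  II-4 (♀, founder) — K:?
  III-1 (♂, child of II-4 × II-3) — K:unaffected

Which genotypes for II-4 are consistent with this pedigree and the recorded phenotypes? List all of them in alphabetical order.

K/I-1 un ·: X^KX^K|X^KX^k
K/I-2 ? ·: X^KY|X^kY
K/II-1 ? I-1×I-2: X^KX^K|X^KX^k|X^kX^k
K/II-2 ? I-1×I-2: X^KY|X^kY
K/II-3 ? I-1×I-2: X^KY|X^kY
K/II-4 ? ·: X^KX^K|X^KX^k
K/III-1 un II-4×II-3: X^KY
⇒ K over [I-1,I-2,II-1,II-2,II-3,II-4,III-1]: 36 consistent

II-4 ∈ {X^KX^K, X^KX^k}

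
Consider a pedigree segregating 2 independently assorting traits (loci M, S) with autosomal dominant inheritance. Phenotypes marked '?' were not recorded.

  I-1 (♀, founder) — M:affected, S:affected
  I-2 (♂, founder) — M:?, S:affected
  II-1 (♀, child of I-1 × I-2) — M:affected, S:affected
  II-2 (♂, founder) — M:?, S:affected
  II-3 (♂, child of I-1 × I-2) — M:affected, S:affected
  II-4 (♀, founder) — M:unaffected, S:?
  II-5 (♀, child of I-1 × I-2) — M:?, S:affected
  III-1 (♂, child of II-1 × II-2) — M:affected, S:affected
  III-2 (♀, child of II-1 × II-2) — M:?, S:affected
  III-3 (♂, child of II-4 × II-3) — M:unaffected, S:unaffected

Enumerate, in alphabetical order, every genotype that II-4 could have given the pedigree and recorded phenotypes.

M/I-1 aff ·: Mm|MM
M/I-2 ? ·: mm|Mm|MM
M/II-1 aff I-1×I-2: Mm|MM
M/II-2 ? ·: mm|Mm|MM
M/II-3 aff I-1×I-2: Mm
M/II-4 un ·: mm
M/II-5 ? I-1×I-2: mm|Mm|MM
M/III-1 aff II-1×II-2: Mm|MM
M/III-2 ? II-1×II-2: mm|Mm|MM
M/III-3 un II-4×II-3: mm
⇒ M over [I-1,I-2,II-1,II-2,II-3,II-4,II-5,III-1,III-2,III-3]: 162 consistent
S/I-1 aff ·: Ss|SS
S/I-2 aff ·: Ss|SS
S/II-1 aff I-1×I-2: Ss|SS
S/II-2 aff ·: Ss|SS
S/II-3 aff I-1×I-2: Ss
S/II-4 ? ·: ss|Ss
S/II-5 aff I-1×I-2: Ss|SS
S/III-1 aff II-1×II-2: Ss|SS
S/III-2 aff II-1×II-2: Ss|SS
S/III-3 un II-4×II-3: ss
⇒ S over [I-1,I-2,II-1,II-2,II-3,II-4,II-5,III-1,III-2,III-3]: 156 consistent

II-4 ∈ {mm Ss, mm ss}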